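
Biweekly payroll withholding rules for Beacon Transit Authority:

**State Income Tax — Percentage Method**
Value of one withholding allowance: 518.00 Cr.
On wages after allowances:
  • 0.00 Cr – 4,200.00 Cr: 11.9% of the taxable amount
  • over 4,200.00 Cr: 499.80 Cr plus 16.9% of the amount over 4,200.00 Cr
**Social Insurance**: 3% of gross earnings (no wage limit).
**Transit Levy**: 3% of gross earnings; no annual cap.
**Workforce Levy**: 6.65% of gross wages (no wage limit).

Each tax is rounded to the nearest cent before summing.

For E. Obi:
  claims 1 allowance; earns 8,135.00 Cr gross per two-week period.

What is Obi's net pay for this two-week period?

State Income Tax: taxable = 8,135.00 Cr − 1×518.00 Cr = 7,617.00 Cr
  499.80 Cr + 16.9% × (7,617.00 Cr − 4,200.00 Cr) = 499.80 Cr + 16.9% × 3,417.00 Cr = 1,077.27 Cr
Social Insurance: 3% × 8,135.00 Cr = 244.05 Cr
Transit Levy: 3% × 8,135.00 Cr = 244.05 Cr
Workforce Levy: 6.65% × 8,135.00 Cr = 540.98 Cr
Total withheld: 1,077.27 Cr + 244.05 Cr + 244.05 Cr + 540.98 Cr = 2,106.35 Cr
Net pay: 8,135.00 Cr − 2,106.35 Cr = 6,028.65 Cr

6,028.65 Cr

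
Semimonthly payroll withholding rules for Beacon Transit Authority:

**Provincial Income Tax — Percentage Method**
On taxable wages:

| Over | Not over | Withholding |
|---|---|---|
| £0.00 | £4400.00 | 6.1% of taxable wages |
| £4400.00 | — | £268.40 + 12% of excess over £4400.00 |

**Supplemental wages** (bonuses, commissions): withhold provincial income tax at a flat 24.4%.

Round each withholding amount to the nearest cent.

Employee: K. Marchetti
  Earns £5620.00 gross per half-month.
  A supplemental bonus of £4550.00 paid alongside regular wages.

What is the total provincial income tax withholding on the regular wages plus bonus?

£1525.00

Provincial Income Tax: taxable = £5620.00
  £268.40 + 12% × (£5620.00 − £4400.00) = £268.40 + 12% × £1220.00 = £414.80
Supplemental (24.4% flat on bonus): 24.4% × £4550.00 = £1110.20
Total provincial income tax: £414.80 + £1110.20 = £1525.00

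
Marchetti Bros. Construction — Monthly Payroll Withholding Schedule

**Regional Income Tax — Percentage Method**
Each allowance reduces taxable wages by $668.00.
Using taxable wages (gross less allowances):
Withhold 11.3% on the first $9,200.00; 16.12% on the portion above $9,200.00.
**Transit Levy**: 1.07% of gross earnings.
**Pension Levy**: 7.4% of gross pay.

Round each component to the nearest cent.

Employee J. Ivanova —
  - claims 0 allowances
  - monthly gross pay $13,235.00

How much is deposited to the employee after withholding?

Regional Income Tax: taxable = $13,235.00
  $1,039.60 + 16.12% × ($13,235.00 − $9,200.00) = $1,039.60 + 16.12% × $4,035.00 = $1,690.04
Transit Levy: 1.07% × $13,235.00 = $141.61
Pension Levy: 7.4% × $13,235.00 = $979.39
Total withheld: $1,690.04 + $141.61 + $979.39 = $2,811.04
Net pay: $13,235.00 − $2,811.04 = $10,423.96

$10,423.96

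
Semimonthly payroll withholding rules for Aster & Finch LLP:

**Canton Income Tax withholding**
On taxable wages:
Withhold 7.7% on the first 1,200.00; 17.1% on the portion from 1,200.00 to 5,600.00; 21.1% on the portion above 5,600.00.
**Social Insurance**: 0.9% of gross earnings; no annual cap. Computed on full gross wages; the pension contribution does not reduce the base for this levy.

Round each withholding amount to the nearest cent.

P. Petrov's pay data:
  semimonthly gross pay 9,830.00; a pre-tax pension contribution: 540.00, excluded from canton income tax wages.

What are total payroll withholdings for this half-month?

1,711.86

Canton Income Tax: taxable = 9,830.00 − 540.00 = 9,290.00
  844.80 + 21.1% × (9,290.00 − 5,600.00) = 844.80 + 21.1% × 3,690.00 = 1,623.39
Social Insurance: 0.9% × 9,830.00 = 88.47
Total: 1,623.39 + 88.47 = 1,711.86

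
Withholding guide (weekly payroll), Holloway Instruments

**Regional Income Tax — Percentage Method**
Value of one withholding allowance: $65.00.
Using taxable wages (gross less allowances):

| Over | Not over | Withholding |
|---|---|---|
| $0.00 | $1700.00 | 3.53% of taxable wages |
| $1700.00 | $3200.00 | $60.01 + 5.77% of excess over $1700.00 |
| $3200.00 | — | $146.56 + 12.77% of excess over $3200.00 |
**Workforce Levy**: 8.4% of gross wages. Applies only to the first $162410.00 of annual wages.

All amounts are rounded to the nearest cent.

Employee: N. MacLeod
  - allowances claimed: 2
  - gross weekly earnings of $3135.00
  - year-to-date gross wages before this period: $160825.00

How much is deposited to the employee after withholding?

Regional Income Tax: taxable = $3135.00 − 2×$65.00 = $3005.00
  $60.01 + 5.77% × ($3005.00 − $1700.00) = $60.01 + 5.77% × $1305.00 = $135.31
Workforce Levy: cap $162410.00 − YTD $160825.00 = $1585.00 subject; 8.4% × $1585.00 = $133.14
Total withheld: $135.31 + $133.14 = $268.45
Net pay: $3135.00 − $268.45 = $2866.55

$2866.55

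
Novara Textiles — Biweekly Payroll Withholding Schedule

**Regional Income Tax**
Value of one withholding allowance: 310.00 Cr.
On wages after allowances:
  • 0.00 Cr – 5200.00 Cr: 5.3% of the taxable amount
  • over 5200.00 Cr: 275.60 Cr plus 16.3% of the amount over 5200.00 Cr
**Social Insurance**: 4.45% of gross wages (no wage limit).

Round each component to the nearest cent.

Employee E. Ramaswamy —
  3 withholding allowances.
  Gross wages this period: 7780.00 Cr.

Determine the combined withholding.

Regional Income Tax: taxable = 7780.00 Cr − 3×310.00 Cr = 6850.00 Cr
  275.60 Cr + 16.3% × (6850.00 Cr − 5200.00 Cr) = 275.60 Cr + 16.3% × 1650.00 Cr = 544.55 Cr
Social Insurance: 4.45% × 7780.00 Cr = 346.21 Cr
Total: 544.55 Cr + 346.21 Cr = 890.76 Cr

890.76 Cr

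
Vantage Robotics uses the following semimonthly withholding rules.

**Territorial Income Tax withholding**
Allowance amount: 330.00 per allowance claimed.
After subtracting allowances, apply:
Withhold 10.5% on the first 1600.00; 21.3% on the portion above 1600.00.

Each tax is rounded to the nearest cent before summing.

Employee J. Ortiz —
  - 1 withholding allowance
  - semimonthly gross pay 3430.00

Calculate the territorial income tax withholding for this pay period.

487.50

Territorial Income Tax: taxable = 3430.00 − 1×330.00 = 3100.00
  168.00 + 21.3% × (3100.00 − 1600.00) = 168.00 + 21.3% × 1500.00 = 487.50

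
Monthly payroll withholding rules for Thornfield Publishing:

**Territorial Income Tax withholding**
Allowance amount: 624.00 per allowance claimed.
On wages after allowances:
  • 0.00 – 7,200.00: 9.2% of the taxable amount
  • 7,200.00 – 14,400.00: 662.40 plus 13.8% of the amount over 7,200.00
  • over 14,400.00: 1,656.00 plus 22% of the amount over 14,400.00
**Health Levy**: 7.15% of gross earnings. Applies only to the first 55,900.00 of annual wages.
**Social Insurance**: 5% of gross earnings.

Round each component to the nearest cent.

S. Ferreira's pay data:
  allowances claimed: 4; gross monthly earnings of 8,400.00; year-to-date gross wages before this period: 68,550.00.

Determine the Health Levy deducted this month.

Health Levy: YTD 68,550.00 ≥ cap 55,900.00 → 0.00

0.00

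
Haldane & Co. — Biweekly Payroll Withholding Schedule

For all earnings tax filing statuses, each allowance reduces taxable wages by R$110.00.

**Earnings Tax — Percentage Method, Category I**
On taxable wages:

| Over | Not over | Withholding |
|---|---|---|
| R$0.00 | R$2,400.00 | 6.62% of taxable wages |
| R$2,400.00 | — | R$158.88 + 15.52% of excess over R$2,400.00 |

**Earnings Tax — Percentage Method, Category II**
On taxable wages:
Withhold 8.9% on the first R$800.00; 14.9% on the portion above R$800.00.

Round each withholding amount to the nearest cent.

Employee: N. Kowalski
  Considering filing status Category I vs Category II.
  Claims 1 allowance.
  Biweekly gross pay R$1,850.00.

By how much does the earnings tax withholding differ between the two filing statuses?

R$96.07

Earnings Tax (Category I): taxable = R$1,850.00 − 1×R$110.00 = R$1,740.00
  6.62% × R$1,740.00 = R$115.19
Earnings Tax (Category II): taxable = R$1,850.00 − 1×R$110.00 = R$1,740.00
  R$71.20 + 14.9% × (R$1,740.00 − R$800.00) = R$71.20 + 14.9% × R$940.00 = R$211.26
Difference: |R$115.19 − R$211.26| = R$96.07 (higher under Category II)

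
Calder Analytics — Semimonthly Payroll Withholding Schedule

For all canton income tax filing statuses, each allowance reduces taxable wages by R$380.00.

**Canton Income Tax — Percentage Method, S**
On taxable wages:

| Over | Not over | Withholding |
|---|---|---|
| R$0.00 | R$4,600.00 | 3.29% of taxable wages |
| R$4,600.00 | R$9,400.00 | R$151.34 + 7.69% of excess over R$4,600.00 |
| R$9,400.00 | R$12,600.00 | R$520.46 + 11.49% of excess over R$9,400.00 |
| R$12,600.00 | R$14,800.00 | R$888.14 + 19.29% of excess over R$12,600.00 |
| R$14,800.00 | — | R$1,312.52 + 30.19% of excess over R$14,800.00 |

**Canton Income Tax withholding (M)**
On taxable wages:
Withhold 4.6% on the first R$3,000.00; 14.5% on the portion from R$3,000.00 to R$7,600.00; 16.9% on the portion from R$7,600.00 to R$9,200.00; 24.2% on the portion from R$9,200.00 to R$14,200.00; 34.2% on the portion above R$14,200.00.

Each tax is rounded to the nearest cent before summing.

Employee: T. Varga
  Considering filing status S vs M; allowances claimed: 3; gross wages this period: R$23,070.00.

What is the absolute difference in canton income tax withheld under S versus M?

R$1,463.99

Canton Income Tax (S): taxable = R$23,070.00 − 3×R$380.00 = R$21,930.00
  R$1,312.52 + 30.19% × (R$21,930.00 − R$14,800.00) = R$1,312.52 + 30.19% × R$7,130.00 = R$3,465.07
Canton Income Tax (M): taxable = R$23,070.00 − 3×R$380.00 = R$21,930.00
  R$2,285.40 + 34.2% × (R$21,930.00 − R$14,200.00) = R$2,285.40 + 34.2% × R$7,730.00 = R$4,929.06
Difference: |R$3,465.07 − R$4,929.06| = R$1,463.99 (higher under M)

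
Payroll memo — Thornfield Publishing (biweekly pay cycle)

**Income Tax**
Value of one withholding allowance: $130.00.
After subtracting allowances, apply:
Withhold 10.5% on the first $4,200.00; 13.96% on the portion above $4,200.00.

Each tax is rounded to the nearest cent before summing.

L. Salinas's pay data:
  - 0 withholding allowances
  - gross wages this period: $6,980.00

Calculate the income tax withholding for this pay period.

$829.09

Income Tax: taxable = $6,980.00
  $441.00 + 13.96% × ($6,980.00 − $4,200.00) = $441.00 + 13.96% × $2,780.00 = $829.09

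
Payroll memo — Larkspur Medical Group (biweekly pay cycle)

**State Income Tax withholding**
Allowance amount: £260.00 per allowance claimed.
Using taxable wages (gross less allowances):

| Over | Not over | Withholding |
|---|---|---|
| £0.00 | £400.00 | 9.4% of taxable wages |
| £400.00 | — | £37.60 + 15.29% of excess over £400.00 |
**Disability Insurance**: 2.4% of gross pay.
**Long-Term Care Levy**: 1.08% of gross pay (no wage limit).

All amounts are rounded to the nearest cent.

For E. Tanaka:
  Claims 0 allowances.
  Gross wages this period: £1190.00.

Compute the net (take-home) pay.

£990.20

State Income Tax: taxable = £1190.00
  £37.60 + 15.29% × (£1190.00 − £400.00) = £37.60 + 15.29% × £790.00 = £158.39
Disability Insurance: 2.4% × £1190.00 = £28.56
Long-Term Care Levy: 1.08% × £1190.00 = £12.85
Total withheld: £158.39 + £28.56 + £12.85 = £199.80
Net pay: £1190.00 − £199.80 = £990.20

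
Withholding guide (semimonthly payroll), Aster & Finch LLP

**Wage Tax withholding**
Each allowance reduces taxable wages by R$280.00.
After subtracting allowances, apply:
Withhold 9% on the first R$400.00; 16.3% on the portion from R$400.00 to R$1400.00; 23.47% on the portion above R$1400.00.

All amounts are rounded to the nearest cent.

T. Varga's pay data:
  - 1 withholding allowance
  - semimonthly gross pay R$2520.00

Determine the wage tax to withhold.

Wage Tax: taxable = R$2520.00 − 1×R$280.00 = R$2240.00
  R$199.00 + 23.47% × (R$2240.00 − R$1400.00) = R$199.00 + 23.47% × R$840.00 = R$396.15

R$396.15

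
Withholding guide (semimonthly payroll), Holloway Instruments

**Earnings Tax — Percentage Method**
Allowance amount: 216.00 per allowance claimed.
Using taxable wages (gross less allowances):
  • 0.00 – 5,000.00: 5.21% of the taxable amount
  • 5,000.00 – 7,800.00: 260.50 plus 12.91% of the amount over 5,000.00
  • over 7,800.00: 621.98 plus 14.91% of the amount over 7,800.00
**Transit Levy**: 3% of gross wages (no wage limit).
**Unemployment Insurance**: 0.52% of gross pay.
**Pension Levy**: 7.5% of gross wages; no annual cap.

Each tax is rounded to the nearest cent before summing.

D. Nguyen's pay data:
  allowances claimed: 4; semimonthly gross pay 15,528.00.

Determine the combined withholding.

3,356.59

Earnings Tax: taxable = 15,528.00 − 4×216.00 = 14,664.00
  621.98 + 14.91% × (14,664.00 − 7,800.00) = 621.98 + 14.91% × 6,864.00 = 1,645.40
Transit Levy: 3% × 15,528.00 = 465.84
Unemployment Insurance: 0.52% × 15,528.00 = 80.75
Pension Levy: 7.5% × 15,528.00 = 1,164.60
Total: 1,645.40 + 465.84 + 80.75 + 1,164.60 = 3,356.59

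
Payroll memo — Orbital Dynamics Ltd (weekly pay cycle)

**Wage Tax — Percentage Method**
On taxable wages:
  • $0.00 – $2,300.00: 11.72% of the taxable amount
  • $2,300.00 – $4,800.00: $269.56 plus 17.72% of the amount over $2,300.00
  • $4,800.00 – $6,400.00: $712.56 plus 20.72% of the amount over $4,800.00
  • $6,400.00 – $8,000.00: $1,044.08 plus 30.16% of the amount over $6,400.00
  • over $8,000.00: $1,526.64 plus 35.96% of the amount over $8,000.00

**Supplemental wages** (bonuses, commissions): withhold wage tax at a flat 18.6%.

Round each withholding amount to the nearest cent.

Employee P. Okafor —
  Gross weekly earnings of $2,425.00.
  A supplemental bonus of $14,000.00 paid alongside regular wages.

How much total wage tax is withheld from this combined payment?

Wage Tax: taxable = $2,425.00
  $269.56 + 17.72% × ($2,425.00 − $2,300.00) = $269.56 + 17.72% × $125.00 = $291.71
Supplemental (18.6% flat on bonus): 18.6% × $14,000.00 = $2,604.00
Total wage tax: $291.71 + $2,604.00 = $2,895.71

$2,895.71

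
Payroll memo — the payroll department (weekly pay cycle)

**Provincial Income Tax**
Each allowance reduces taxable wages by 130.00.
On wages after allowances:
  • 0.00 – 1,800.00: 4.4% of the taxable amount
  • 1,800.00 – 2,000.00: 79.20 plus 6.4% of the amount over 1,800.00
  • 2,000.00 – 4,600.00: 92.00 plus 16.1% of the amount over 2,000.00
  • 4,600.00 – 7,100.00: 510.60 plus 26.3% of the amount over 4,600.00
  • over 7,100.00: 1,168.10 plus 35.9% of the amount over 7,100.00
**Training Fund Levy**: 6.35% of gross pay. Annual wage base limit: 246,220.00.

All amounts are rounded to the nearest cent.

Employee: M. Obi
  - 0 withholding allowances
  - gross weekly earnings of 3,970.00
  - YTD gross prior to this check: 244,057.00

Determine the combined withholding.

Provincial Income Tax: taxable = 3,970.00
  92.00 + 16.1% × (3,970.00 − 2,000.00) = 92.00 + 16.1% × 1,970.00 = 409.17
Training Fund Levy: cap 246,220.00 − YTD 244,057.00 = 2,163.00 subject; 6.35% × 2,163.00 = 137.35
Total: 409.17 + 137.35 = 546.52

546.52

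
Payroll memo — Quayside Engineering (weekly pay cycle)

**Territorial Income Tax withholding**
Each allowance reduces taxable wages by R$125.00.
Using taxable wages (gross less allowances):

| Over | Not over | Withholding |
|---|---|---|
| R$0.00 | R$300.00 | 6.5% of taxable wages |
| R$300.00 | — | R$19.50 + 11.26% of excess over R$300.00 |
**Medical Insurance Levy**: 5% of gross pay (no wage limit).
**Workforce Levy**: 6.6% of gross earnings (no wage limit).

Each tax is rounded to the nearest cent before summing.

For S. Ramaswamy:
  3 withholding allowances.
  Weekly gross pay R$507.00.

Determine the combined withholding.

Territorial Income Tax: taxable = R$507.00 − 3×R$125.00 = R$132.00
  6.5% × R$132.00 = R$8.58
Medical Insurance Levy: 5% × R$507.00 = R$25.35
Workforce Levy: 6.6% × R$507.00 = R$33.46
Total: R$8.58 + R$25.35 + R$33.46 = R$67.39

R$67.39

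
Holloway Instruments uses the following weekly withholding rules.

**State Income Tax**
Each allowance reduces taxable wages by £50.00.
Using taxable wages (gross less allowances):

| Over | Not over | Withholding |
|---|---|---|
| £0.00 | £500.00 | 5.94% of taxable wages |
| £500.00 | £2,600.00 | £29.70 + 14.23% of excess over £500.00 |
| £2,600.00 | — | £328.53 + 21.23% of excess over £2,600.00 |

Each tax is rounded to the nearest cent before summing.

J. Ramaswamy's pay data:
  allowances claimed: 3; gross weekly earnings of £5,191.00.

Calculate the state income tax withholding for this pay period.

State Income Tax: taxable = £5,191.00 − 3×£50.00 = £5,041.00
  £328.53 + 21.23% × (£5,041.00 − £2,600.00) = £328.53 + 21.23% × £2,441.00 = £846.75

£846.75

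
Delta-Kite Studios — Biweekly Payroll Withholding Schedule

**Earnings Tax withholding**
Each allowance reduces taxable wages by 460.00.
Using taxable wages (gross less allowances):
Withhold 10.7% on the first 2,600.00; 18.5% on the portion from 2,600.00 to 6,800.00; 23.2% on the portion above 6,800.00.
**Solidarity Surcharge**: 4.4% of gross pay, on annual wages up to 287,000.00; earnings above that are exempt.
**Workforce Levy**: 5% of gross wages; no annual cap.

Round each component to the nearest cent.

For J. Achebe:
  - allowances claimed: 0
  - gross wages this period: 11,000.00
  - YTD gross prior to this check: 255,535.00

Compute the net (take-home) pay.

7,936.40

Earnings Tax: taxable = 11,000.00
  1,055.20 + 23.2% × (11,000.00 − 6,800.00) = 1,055.20 + 23.2% × 4,200.00 = 2,029.60
Solidarity Surcharge: 4.4% × 11,000.00 = 484.00
Workforce Levy: 5% × 11,000.00 = 550.00
Total withheld: 2,029.60 + 484.00 + 550.00 = 3,063.60
Net pay: 11,000.00 − 3,063.60 = 7,936.40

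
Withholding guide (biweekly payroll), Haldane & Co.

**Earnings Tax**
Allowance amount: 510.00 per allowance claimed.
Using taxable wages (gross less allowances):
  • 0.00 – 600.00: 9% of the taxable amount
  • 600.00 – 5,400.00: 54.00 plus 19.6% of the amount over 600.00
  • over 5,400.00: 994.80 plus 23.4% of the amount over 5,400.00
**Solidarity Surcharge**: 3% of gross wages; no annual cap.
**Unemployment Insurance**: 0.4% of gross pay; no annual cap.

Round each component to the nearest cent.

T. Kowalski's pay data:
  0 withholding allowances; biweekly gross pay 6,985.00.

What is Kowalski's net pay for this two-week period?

Earnings Tax: taxable = 6,985.00
  994.80 + 23.4% × (6,985.00 − 5,400.00) = 994.80 + 23.4% × 1,585.00 = 1,365.69
Solidarity Surcharge: 3% × 6,985.00 = 209.55
Unemployment Insurance: 0.4% × 6,985.00 = 27.94
Total withheld: 1,365.69 + 209.55 + 27.94 = 1,603.18
Net pay: 6,985.00 − 1,603.18 = 5,381.82

5,381.82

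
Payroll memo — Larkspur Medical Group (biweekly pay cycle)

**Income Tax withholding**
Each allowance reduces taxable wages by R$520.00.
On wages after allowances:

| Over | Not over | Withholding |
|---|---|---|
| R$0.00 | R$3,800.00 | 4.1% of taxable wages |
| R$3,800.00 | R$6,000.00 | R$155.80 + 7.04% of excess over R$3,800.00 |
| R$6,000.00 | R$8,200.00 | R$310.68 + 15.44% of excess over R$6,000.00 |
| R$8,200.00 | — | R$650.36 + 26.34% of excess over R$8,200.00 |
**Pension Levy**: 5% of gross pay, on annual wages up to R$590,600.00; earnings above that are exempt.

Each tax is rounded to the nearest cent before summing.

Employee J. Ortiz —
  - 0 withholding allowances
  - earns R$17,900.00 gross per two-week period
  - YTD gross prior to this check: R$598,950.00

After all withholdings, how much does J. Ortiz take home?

Income Tax: taxable = R$17,900.00
  R$650.36 + 26.34% × (R$17,900.00 − R$8,200.00) = R$650.36 + 26.34% × R$9,700.00 = R$3,205.34
Pension Levy: YTD R$598,950.00 ≥ cap R$590,600.00 → R$0.00
Total withheld: R$3,205.34 + R$0.00 = R$3,205.34
Net pay: R$17,900.00 − R$3,205.34 = R$14,694.66

R$14,694.66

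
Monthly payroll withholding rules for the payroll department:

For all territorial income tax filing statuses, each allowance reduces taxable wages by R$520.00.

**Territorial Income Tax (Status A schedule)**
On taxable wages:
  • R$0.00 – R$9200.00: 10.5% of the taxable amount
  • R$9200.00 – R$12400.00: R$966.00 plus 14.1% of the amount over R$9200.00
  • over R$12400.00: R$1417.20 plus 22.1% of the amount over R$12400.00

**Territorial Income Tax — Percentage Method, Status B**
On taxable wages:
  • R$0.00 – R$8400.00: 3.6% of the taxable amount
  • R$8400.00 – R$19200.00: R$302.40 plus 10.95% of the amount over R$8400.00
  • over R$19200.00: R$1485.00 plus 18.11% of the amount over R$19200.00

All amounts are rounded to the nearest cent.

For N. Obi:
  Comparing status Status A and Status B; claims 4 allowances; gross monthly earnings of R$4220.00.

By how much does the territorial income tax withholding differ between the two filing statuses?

R$147.66

Territorial Income Tax (Status A): taxable = R$4220.00 − 4×R$520.00 = R$2140.00
  10.5% × R$2140.00 = R$224.70
Territorial Income Tax (Status B): taxable = R$4220.00 − 4×R$520.00 = R$2140.00
  3.6% × R$2140.00 = R$77.04
Difference: |R$224.70 − R$77.04| = R$147.66 (higher under Status A)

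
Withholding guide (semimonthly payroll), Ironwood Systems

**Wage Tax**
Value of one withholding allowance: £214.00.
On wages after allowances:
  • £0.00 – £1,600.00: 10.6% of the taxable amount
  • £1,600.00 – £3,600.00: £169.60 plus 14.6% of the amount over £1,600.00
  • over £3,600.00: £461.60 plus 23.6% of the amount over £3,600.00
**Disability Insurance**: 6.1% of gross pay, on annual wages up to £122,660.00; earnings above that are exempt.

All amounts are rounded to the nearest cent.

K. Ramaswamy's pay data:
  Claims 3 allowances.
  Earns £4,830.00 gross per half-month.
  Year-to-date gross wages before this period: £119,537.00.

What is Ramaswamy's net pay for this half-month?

Wage Tax: taxable = £4,830.00 − 3×£214.00 = £4,188.00
  £461.60 + 23.6% × (£4,188.00 − £3,600.00) = £461.60 + 23.6% × £588.00 = £600.37
Disability Insurance: cap £122,660.00 − YTD £119,537.00 = £3,123.00 subject; 6.1% × £3,123.00 = £190.50
Total withheld: £600.37 + £190.50 = £790.87
Net pay: £4,830.00 − £790.87 = £4,039.13

£4,039.13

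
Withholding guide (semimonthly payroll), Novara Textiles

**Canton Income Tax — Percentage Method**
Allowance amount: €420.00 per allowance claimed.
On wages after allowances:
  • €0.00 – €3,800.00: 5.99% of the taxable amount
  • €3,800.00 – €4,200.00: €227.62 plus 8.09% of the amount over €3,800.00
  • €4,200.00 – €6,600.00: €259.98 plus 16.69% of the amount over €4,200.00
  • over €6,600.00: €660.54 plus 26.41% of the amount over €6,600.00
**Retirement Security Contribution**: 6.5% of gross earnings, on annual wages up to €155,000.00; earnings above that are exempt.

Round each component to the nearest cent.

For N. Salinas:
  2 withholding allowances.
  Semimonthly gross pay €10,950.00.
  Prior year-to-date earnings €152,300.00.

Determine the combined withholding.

€1,763.03

Canton Income Tax: taxable = €10,950.00 − 2×€420.00 = €10,110.00
  €660.54 + 26.41% × (€10,110.00 − €6,600.00) = €660.54 + 26.41% × €3,510.00 = €1,587.53
Retirement Security Contribution: cap €155,000.00 − YTD €152,300.00 = €2,700.00 subject; 6.5% × €2,700.00 = €175.50
Total: €1,587.53 + €175.50 = €1,763.03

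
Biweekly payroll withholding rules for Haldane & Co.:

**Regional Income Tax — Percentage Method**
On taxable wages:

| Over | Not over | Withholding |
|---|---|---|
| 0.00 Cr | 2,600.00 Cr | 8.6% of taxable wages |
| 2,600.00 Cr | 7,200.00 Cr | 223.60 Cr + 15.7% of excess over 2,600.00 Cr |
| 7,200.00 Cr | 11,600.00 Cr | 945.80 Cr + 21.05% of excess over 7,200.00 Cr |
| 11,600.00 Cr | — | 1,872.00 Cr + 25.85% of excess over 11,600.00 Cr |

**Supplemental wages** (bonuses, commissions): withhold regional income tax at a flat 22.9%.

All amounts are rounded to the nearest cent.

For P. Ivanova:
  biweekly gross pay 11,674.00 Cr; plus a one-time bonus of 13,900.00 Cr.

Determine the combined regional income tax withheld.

Regional Income Tax: taxable = 11,674.00 Cr
  1,872.00 Cr + 25.85% × (11,674.00 Cr − 11,600.00 Cr) = 1,872.00 Cr + 25.85% × 74.00 Cr = 1,891.13 Cr
Supplemental (22.9% flat on bonus): 22.9% × 13,900.00 Cr = 3,183.10 Cr
Total regional income tax: 1,891.13 Cr + 3,183.10 Cr = 5,074.23 Cr

5,074.23 Cr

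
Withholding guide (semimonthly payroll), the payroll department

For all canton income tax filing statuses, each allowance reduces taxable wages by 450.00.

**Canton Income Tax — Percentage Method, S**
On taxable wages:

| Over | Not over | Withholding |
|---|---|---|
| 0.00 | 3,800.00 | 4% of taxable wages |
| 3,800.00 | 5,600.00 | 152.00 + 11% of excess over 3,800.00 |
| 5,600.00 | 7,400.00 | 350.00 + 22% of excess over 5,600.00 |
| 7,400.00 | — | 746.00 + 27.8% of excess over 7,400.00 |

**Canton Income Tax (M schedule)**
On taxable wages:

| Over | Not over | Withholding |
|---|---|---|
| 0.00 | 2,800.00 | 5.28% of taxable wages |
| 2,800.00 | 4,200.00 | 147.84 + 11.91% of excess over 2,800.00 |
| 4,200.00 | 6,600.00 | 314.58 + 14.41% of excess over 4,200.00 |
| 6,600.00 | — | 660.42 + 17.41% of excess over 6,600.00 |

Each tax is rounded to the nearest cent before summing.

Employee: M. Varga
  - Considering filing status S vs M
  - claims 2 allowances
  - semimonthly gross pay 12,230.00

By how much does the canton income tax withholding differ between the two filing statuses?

Canton Income Tax (S): taxable = 12,230.00 − 2×450.00 = 11,330.00
  746.00 + 27.8% × (11,330.00 − 7,400.00) = 746.00 + 27.8% × 3,930.00 = 1,838.54
Canton Income Tax (M): taxable = 12,230.00 − 2×450.00 = 11,330.00
  660.42 + 17.41% × (11,330.00 − 6,600.00) = 660.42 + 17.41% × 4,730.00 = 1,483.91
Difference: |1,838.54 − 1,483.91| = 354.63 (higher under S)

354.63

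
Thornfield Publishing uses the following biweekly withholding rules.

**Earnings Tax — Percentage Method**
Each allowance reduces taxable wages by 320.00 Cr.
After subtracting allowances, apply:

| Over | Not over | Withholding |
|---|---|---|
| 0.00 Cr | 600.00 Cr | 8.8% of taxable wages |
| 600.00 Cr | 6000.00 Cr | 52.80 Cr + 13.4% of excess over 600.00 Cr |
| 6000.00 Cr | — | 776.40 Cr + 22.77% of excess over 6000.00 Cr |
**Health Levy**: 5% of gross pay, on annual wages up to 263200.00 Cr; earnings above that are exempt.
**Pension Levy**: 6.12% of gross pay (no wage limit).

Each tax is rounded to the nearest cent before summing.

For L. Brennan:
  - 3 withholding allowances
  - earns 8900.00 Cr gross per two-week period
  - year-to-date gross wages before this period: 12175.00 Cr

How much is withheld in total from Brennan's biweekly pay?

Earnings Tax: taxable = 8900.00 Cr − 3×320.00 Cr = 7940.00 Cr
  776.40 Cr + 22.77% × (7940.00 Cr − 6000.00 Cr) = 776.40 Cr + 22.77% × 1940.00 Cr = 1218.14 Cr
Health Levy: 5% × 8900.00 Cr = 445.00 Cr
Pension Levy: 6.12% × 8900.00 Cr = 544.68 Cr
Total: 1218.14 Cr + 445.00 Cr + 544.68 Cr = 2207.82 Cr

2207.82 Cr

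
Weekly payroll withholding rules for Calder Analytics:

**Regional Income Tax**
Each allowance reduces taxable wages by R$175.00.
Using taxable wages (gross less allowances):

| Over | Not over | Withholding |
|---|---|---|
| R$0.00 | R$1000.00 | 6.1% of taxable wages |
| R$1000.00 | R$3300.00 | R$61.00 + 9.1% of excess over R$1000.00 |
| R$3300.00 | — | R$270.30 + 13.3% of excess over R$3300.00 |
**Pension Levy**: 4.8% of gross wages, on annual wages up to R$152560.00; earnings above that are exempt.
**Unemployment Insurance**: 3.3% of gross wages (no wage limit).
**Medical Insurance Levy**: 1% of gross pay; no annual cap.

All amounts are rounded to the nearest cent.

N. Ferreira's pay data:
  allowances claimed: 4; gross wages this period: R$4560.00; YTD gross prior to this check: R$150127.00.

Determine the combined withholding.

Regional Income Tax: taxable = R$4560.00 − 4×R$175.00 = R$3860.00
  R$270.30 + 13.3% × (R$3860.00 − R$3300.00) = R$270.30 + 13.3% × R$560.00 = R$344.78
Pension Levy: cap R$152560.00 − YTD R$150127.00 = R$2433.00 subject; 4.8% × R$2433.00 = R$116.78
Unemployment Insurance: 3.3% × R$4560.00 = R$150.48
Medical Insurance Levy: 1% × R$4560.00 = R$45.60
Total: R$344.78 + R$116.78 + R$150.48 + R$45.60 = R$657.64

R$657.64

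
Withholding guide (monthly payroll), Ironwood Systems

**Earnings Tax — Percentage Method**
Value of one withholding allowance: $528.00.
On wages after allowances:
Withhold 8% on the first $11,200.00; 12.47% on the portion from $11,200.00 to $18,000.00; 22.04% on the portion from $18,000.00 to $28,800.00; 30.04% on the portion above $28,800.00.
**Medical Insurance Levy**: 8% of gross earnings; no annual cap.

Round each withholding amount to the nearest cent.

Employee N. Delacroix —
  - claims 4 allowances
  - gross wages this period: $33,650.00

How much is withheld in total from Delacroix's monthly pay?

$7,638.78

Earnings Tax: taxable = $33,650.00 − 4×$528.00 = $31,538.00
  $4,124.28 + 30.04% × ($31,538.00 − $28,800.00) = $4,124.28 + 30.04% × $2,738.00 = $4,946.78
Medical Insurance Levy: 8% × $33,650.00 = $2,692.00
Total: $4,946.78 + $2,692.00 = $7,638.78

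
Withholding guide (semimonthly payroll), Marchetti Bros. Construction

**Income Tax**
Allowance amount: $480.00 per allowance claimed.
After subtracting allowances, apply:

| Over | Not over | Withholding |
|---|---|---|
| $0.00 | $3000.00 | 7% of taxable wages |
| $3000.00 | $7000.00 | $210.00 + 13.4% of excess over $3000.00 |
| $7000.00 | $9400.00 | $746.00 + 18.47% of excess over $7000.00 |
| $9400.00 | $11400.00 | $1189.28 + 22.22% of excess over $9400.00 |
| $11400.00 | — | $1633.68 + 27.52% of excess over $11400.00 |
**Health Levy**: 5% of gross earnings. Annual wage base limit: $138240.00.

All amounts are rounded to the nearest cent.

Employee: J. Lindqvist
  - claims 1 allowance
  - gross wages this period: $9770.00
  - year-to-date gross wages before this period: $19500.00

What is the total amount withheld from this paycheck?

$1657.46

Income Tax: taxable = $9770.00 − 1×$480.00 = $9290.00
  $746.00 + 18.47% × ($9290.00 − $7000.00) = $746.00 + 18.47% × $2290.00 = $1168.96
Health Levy: 5% × $9770.00 = $488.50
Total: $1168.96 + $488.50 = $1657.46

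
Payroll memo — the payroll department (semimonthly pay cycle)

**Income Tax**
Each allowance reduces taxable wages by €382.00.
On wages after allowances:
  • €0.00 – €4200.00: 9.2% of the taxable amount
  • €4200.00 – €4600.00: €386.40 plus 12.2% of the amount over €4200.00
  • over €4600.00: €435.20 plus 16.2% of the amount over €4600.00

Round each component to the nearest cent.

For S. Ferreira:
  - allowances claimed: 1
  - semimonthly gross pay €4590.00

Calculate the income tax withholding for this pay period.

Income Tax: taxable = €4590.00 − 1×€382.00 = €4208.00
  €386.40 + 12.2% × (€4208.00 − €4200.00) = €386.40 + 12.2% × €8.00 = €387.38

€387.38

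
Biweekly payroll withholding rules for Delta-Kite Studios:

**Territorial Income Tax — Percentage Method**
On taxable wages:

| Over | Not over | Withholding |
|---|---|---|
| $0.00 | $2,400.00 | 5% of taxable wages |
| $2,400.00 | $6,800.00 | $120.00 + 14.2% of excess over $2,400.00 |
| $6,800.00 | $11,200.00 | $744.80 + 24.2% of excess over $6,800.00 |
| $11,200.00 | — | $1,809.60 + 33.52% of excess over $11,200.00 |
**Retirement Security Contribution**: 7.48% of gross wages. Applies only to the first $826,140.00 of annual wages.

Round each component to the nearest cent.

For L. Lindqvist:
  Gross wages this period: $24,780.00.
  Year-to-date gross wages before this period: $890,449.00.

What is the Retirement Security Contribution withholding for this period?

Retirement Security Contribution: YTD $890,449.00 ≥ cap $826,140.00 → $0.00

$0.00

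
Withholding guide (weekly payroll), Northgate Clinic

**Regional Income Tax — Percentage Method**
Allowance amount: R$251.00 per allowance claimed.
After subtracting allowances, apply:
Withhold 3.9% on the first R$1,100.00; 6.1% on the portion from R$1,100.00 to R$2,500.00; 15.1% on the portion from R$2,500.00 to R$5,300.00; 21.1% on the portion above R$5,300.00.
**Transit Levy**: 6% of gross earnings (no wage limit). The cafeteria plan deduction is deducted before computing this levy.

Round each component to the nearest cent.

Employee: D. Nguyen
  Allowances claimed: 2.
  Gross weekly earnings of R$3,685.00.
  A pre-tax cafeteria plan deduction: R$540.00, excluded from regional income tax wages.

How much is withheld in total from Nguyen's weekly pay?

Regional Income Tax: taxable = R$3,685.00 − R$540.00 − 2×R$251.00 = R$2,643.00
  R$128.30 + 15.1% × (R$2,643.00 − R$2,500.00) = R$128.30 + 15.1% × R$143.00 = R$149.89
Transit Levy: 6% × R$3,145.00 = R$188.70
Total: R$149.89 + R$188.70 = R$338.59

R$338.59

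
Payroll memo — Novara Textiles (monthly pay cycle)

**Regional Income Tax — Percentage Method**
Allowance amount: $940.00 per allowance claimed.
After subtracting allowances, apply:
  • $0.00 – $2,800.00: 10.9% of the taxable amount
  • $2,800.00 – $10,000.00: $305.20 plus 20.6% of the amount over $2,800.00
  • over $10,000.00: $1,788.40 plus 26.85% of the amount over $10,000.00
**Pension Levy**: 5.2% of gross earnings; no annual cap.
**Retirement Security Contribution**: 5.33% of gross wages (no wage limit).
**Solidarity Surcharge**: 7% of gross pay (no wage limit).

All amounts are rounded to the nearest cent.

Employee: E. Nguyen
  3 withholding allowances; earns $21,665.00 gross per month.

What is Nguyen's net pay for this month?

$13,703.85

Regional Income Tax: taxable = $21,665.00 − 3×$940.00 = $18,845.00
  $1,788.40 + 26.85% × ($18,845.00 − $10,000.00) = $1,788.40 + 26.85% × $8,845.00 = $4,163.28
Pension Levy: 5.2% × $21,665.00 = $1,126.58
Retirement Security Contribution: 5.33% × $21,665.00 = $1,154.74
Solidarity Surcharge: 7% × $21,665.00 = $1,516.55
Total withheld: $4,163.28 + $1,126.58 + $1,154.74 + $1,516.55 = $7,961.15
Net pay: $21,665.00 − $7,961.15 = $13,703.85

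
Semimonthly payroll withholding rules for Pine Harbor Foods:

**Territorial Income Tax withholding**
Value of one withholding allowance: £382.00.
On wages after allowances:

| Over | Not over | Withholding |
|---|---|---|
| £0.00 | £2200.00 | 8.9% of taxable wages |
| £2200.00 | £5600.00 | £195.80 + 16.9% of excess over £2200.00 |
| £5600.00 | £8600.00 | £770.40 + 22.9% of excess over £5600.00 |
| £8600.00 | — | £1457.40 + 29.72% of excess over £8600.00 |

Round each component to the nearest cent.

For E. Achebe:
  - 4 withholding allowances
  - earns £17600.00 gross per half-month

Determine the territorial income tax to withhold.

Territorial Income Tax: taxable = £17600.00 − 4×£382.00 = £16072.00
  £1457.40 + 29.72% × (£16072.00 − £8600.00) = £1457.40 + 29.72% × £7472.00 = £3678.08

£3678.08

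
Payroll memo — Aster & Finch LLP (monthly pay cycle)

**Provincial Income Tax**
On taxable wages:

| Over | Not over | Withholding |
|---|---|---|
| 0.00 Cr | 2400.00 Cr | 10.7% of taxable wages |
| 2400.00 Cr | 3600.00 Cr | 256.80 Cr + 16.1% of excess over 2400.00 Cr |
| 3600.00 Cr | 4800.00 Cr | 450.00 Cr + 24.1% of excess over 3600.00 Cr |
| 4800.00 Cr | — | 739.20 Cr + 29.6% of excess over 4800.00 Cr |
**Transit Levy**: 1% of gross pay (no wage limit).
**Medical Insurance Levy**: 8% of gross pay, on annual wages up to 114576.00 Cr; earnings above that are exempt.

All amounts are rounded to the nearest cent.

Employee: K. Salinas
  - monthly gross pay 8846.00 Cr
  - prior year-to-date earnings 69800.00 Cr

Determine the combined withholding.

Provincial Income Tax: taxable = 8846.00 Cr
  739.20 Cr + 29.6% × (8846.00 Cr − 4800.00 Cr) = 739.20 Cr + 29.6% × 4046.00 Cr = 1936.82 Cr
Transit Levy: 1% × 8846.00 Cr = 88.46 Cr
Medical Insurance Levy: 8% × 8846.00 Cr = 707.68 Cr
Total: 1936.82 Cr + 88.46 Cr + 707.68 Cr = 2732.96 Cr

2732.96 Cr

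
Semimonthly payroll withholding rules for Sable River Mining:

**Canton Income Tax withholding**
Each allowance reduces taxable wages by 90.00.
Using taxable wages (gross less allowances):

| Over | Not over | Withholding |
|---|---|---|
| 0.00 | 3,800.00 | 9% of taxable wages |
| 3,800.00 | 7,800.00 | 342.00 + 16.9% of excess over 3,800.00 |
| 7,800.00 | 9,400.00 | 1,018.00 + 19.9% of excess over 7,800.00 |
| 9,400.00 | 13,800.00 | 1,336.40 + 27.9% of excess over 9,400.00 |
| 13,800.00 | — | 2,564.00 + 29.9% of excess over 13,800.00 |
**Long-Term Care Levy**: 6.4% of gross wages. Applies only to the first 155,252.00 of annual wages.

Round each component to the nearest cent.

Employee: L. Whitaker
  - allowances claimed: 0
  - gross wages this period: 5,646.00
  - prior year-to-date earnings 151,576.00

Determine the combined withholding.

Canton Income Tax: taxable = 5,646.00
  342.00 + 16.9% × (5,646.00 − 3,800.00) = 342.00 + 16.9% × 1,846.00 = 653.97
Long-Term Care Levy: cap 155,252.00 − YTD 151,576.00 = 3,676.00 subject; 6.4% × 3,676.00 = 235.26
Total: 653.97 + 235.26 = 889.23

889.23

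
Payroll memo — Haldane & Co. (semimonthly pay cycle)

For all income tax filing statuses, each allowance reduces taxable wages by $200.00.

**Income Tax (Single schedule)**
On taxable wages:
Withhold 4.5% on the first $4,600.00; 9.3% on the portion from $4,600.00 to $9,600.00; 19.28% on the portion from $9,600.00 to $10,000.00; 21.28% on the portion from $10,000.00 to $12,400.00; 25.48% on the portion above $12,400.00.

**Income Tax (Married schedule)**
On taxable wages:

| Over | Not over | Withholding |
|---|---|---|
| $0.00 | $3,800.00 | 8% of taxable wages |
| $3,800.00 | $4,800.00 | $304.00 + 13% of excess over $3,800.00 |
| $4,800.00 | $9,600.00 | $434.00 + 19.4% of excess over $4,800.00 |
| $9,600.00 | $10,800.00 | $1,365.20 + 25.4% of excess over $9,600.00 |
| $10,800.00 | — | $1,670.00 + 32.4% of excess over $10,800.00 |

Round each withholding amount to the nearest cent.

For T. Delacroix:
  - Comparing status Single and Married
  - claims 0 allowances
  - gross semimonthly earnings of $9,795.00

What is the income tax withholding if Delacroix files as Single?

Income Tax (Single): taxable = $9,795.00
  $672.00 + 19.28% × ($9,795.00 − $9,600.00) = $672.00 + 19.28% × $195.00 = $709.60

$709.60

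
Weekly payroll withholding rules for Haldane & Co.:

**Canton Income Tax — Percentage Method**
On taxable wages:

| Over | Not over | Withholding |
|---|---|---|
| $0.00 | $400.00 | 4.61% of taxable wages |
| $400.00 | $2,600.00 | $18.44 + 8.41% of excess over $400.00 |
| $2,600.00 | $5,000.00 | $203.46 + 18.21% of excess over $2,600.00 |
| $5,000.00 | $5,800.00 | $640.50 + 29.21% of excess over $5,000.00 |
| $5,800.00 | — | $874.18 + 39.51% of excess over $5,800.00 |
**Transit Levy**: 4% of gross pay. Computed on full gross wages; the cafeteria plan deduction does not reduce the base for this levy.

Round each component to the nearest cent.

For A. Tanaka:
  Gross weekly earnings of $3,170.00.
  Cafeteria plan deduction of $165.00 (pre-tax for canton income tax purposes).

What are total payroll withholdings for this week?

Canton Income Tax: taxable = $3,170.00 − $165.00 = $3,005.00
  $203.46 + 18.21% × ($3,005.00 − $2,600.00) = $203.46 + 18.21% × $405.00 = $277.21
Transit Levy: 4% × $3,170.00 = $126.80
Total: $277.21 + $126.80 = $404.01

$404.01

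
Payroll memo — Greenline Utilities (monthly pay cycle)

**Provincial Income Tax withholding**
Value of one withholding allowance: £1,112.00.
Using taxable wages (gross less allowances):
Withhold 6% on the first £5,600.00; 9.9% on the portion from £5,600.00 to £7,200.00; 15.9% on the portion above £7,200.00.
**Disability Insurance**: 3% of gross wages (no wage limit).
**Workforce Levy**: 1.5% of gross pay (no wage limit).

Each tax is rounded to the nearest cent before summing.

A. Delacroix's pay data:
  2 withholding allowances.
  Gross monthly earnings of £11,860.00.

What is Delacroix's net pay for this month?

Provincial Income Tax: taxable = £11,860.00 − 2×£1,112.00 = £9,636.00
  £494.40 + 15.9% × (£9,636.00 − £7,200.00) = £494.40 + 15.9% × £2,436.00 = £881.72
Disability Insurance: 3% × £11,860.00 = £355.80
Workforce Levy: 1.5% × £11,860.00 = £177.90
Total withheld: £881.72 + £355.80 + £177.90 = £1,415.42
Net pay: £11,860.00 − £1,415.42 = £10,444.58

£10,444.58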